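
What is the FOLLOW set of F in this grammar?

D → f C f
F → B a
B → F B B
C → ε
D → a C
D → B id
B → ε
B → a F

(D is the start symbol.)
To compute FOLLOW(F), find every occurrence of F on a right-hand side N → α F β: add FIRST(β) \ {ε}, and if β is empty or nullable also add FOLLOW(N). Iterate to a fixed point.

In B → F B B: F is followed by B B, add FIRST(B B) \ {ε} = { 'a' }
  B B is nullable, so also add FOLLOW(B)
In B → a F: F is at the end, add FOLLOW(B)

The FOLLOW sets referred to above (computed the same way, to a fixed point):
  FOLLOW(B) = { 'a', 'id' }

Taking the union: FOLLOW(F) = { 'a', 'id' }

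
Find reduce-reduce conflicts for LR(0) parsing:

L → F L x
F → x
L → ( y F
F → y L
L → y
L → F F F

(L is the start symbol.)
Augment with L' → L and build the canonical LR(0) collection (I0 = CLOSURE({[L' → . L]}), then GOTO on every symbol after a dot until no new states appear). It has 14 states:
  I0: { [F → . x], [F → . y L], [L → . ( y F], [L → . F F F], [L → . F L x], [L → . y], [L' → . L] }  — shift
  I1: { [L → ( . y F] }  — shift
  I2: { [F → . x], [F → . y L], [L → . ( y F], [L → . F F F], [L → . F L x], [L → . y], [L → F . F F], [L → F . L x] }  — shift
  I3: { [L' → L .] }  — accept
  I4: { [F → x .] }  — reduce
  I5: { [F → . x], [F → . y L], [F → y . L], [L → . ( y F], [L → . F F F], [L → . F L x], [L → . y], [L → y .] }  — shift, reduce
  I6: { [F → y L .] }  — reduce
  I7: { [F → . x], [F → . y L], [L → . ( y F], [L → . F F F], [L → . F L x], [L → . y], [L → F . F F], [L → F . L x], [L → F F . F] }  — shift
  I8: { [L → F L . x] }  — shift
  I9: { [L → F L x .] }  — reduce
  I10: { [F → . x], [F → . y L], [L → . ( y F], [L → . F F F], [L → . F L x], [L → . y], [L → F . F F], [L → F . L x], [L → F F . F], [L → F F F .] }  — shift, reduce
  I11: { [F → . x], [F → . y L], [L → ( y . F] }  — shift
  I12: { [L → ( y F .] }  — reduce
  I13: { [F → . x], [F → . y L], [F → y . L], [L → . ( y F], [L → . F F F], [L → . F L x], [L → . y] }  — shift

No state contains more than one complete item.

Answer: No reduce-reduce conflicts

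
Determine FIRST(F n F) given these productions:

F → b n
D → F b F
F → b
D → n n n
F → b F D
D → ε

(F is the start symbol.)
FIRST sets of the non-terminals involved (from the grammar, by fixed-point iteration):
  FIRST(F) = { 'b' }

To compute FIRST(F n F), process the symbols left to right:
Symbol F is a non-terminal. Add FIRST(F) \ {ε} = { 'b' }
F is not nullable (ε ∉ FIRST(F)), so stop here.
FIRST(F n F) = { 'b' }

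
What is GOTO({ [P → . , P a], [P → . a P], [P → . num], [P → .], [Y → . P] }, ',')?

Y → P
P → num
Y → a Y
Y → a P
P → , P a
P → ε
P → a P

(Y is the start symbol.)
GOTO(I, ',') = CLOSURE({ [A → αX.β] : [A → α.Xβ] ∈ I, X = ',' })

Items with dot before ',', with the dot advanced:
  [P → . , P a] → [P → , . P a]
Closure of the advanced items:
  [P → , . P a] has the dot before P: add [P → . num], [P → . , P a], [P → .], [P → . a P]

GOTO = { [P → , . P a], [P → . , P a], [P → . a P], [P → . num], [P → .] }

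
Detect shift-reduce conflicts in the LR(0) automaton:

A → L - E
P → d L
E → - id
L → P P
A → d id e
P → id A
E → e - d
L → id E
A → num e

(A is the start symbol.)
Augment with A' → A and build the canonical LR(0) collection (I0 = CLOSURE({[A' → . A]}), then GOTO on every symbol after a dot until no new states appear). It has 23 states:
  I0: { [A → . L - E], [A → . d id e], [A → . num e], [A' → . A], [L → . P P], [L → . id E], [P → . d L], [P → . id A] }  — shift
  I1: { [A' → A .] }  — accept
  I2: { [A → L . - E] }  — shift
  I3: { [L → P . P], [P → . d L], [P → . id A] }  — shift
  I4: { [A → d . id e], [L → . P P], [L → . id E], [P → . d L], [P → . id A], [P → d . L] }  — shift
  I5: { [A → . L - E], [A → . d id e], [A → . num e], [E → . - id], [E → . e - d], [L → . P P], [L → . id E], [L → id . E], [P → . d L], [P → . id A], [P → id . A] }  — shift
  I6: { [A → num . e] }  — shift
  I7: { [A → num e .] }  — reduce
  I8: { [E → - . id] }  — shift
  I9: { [P → id A .] }  — reduce
  I10: { [L → id E .] }  — reduce
  I11: { [E → e . - d] }  — shift
  I12: { [E → e - . d] }  — shift
  I13: { [E → e - d .] }  — reduce
  I14: { [E → - id .] }  — reduce
  I15: { [P → d L .] }  — reduce
  I16: { [L → . P P], [L → . id E], [P → . d L], [P → . id A], [P → d . L] }  — shift
  I17: { [A → . L - E], [A → . d id e], [A → . num e], [A → d id . e], [E → . - id], [E → . e - d], [L → . P P], [L → . id E], [L → id . E], [P → . d L], [P → . id A], [P → id . A] }  — shift
  I18: { [A → d id e .], [E → e . - d] }  — shift, reduce
  I19: { [L → P P .] }  — reduce
  I20: { [A → . L - E], [A → . d id e], [A → . num e], [L → . P P], [L → . id E], [P → . d L], [P → . id A], [P → id . A] }  — shift
  I21: { [A → L - . E], [E → . - id], [E → . e - d] }  — shift
  I22: { [A → L - E .] }  — reduce

I18 contains reduce item [A → d id e .] and shift item [E → e . - d] — shift-reduce conflict.

Answer: Yes — I18: [A → d id e .] vs [E → e . - d]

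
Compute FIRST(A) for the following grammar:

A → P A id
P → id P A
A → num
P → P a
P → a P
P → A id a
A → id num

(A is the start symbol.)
To compute FIRST(A), examine every production with A on the left-hand side, reading each right-hand side left to right until a non-nullable symbol is reached.

FIRST sets of the other non-terminals involved (by the same procedure, iterated to a fixed point):
  FIRST(P) = { 'a', 'id', 'num' }

From A → P A id:
  - P is a non-terminal: add FIRST(P) \ {ε} = { 'a', 'id', 'num' }
    P is not nullable, so stop
From A → num:
  - num is a terminal: add 'num' and stop
From A → id num:
  - id is a terminal: add 'id' and stop

Collecting: FIRST(A) = { 'a', 'id', 'num' }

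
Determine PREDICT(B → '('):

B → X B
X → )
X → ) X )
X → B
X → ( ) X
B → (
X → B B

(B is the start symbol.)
PREDICT(B → '(') = (FIRST(RHS) \ {ε}) ∪ (FOLLOW(B) if ε ∈ FIRST(RHS), i.e. RHS ⇒* ε)
FIRST('(') = { '(' }
ε ∉ FIRST('('), so FOLLOW(B) is not added.
PREDICT(B → '(') = { '(' }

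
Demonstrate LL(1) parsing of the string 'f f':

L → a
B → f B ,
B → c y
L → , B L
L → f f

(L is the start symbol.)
LL(1) parsing maintains a stack (initially the start symbol over $) and the input. At each step: if the stack top is a terminal, match it against the current input token; if it is a non-terminal N, replace it with the RHS of M[N, lookahead] (the unique production whose predict set contains the lookahead).

Stack is shown with the top on the left.

Stack  Input  Action
--------------------
L $    f f $  output L → f f
f f $  f f $  match 'f'
f $    f $    match 'f'
$      $      accept

The string is accepted.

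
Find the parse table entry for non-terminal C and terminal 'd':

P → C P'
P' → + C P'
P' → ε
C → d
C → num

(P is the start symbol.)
C → d

To find M[C, 'd'], we find productions for C where 'd' is in the predict set (PREDICT(N → α) = (FIRST(α) \ {ε}) ∪ (FOLLOW(N) if α ⇒* ε)).

C → d: PREDICT = { 'd' }
  'd' is in predict set, so this production goes in M[C, 'd']
C → num: PREDICT = { 'num' }

M[C, 'd'] = C → d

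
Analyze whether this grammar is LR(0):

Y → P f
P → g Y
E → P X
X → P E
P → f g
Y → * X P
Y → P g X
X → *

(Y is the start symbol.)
Augment with Y' → Y and build the canonical LR(0) collection (I0 = CLOSURE({[Y' → . Y]}), then GOTO on every symbol after a dot until no new states appear). It has 18 states:
  I0: { [P → . f g], [P → . g Y], [Y → . * X P], [Y → . P f], [Y → . P g X], [Y' → . Y] }  — shift
  I1: { [P → . f g], [P → . g Y], [X → . *], [X → . P E], [Y → * . X P] }  — shift
  I2: { [Y → P . f], [Y → P . g X] }  — shift
  I3: { [Y' → Y .] }  — accept
  I4: { [P → f . g] }  — shift
  I5: { [P → . f g], [P → . g Y], [P → g . Y], [Y → . * X P], [Y → . P f], [Y → . P g X] }  — shift
  I6: { [P → g Y .] }  — reduce
  I7: { [P → f g .] }  — reduce
  I8: { [Y → P f .] }  — reduce
  I9: { [P → . f g], [P → . g Y], [X → . *], [X → . P E], [Y → P g . X] }  — shift
  I10: { [X → * .] }  — reduce
  I11: { [E → . P X], [P → . f g], [P → . g Y], [X → P . E] }  — shift
  I12: { [Y → P g X .] }  — reduce
  I13: { [X → P E .] }  — reduce
  I14: { [E → P . X], [P → . f g], [P → . g Y], [X → . *], [X → . P E] }  — shift
  I15: { [E → P X .] }  — reduce
  I16: { [P → . f g], [P → . g Y], [Y → * X . P] }  — shift
  I17: { [Y → * X P .] }  — reduce

Every state is either a pure shift/goto state or contains exactly one complete item and nothing to shift — no conflicts. The grammar is LR(0).

Answer: Yes, the grammar is LR(0)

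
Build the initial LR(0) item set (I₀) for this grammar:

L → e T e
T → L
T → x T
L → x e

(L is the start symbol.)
{ [L → . e T e], [L → . x e], [L' → . L] }

First, augment the grammar with L' → L
I₀ = CLOSURE({ [L' → . L] }):
  [L' → . L] has the dot before L: add [L → . e T e], [L → . x e]
No further items can be added.

I₀ = { [L → . e T e], [L → . x e], [L' → . L] }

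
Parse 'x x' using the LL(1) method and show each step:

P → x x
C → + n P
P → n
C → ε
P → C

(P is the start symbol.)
Stack is shown with the top on the left.

Stack  Input  Action
--------------------
P $    x x $  output P → x x
x x $  x x $  match 'x'
x $    x $    match 'x'
$      $      accept

The string is accepted.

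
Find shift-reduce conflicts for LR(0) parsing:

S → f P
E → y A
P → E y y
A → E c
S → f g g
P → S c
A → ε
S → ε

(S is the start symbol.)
Yes — I0: [S → .] vs [S → . f P]; I2: [S → .] vs [E → . y A]; I7: [A → .] vs [E → . y A]

A shift-reduce conflict occurs when an LR(0) state has both:
  - a complete (reduce) item [A → α .] (dot at the end), and
  - a shift item [B → β . c γ] (dot before a terminal).

Augment with S' → S and build the canonical LR(0) collection (I0 = CLOSURE({[S' → . S]}), then GOTO on every symbol after a dot until no new states appear). It has 15 states:
  I0: { [S → . f P], [S → . f g g], [S → .], [S' → . S] }  — shift, reduce
  I1: { [S' → S .] }  — accept
  I2: { [E → . y A], [P → . E y y], [P → . S c], [S → . f P], [S → . f g g], [S → .], [S → f . P], [S → f . g g] }  — shift, reduce
  I3: { [P → E . y y] }  — shift
  I4: { [S → f P .] }  — reduce
  I5: { [P → S . c] }  — shift
  I6: { [S → f g . g] }  — shift
  I7: { [A → . E c], [A → .], [E → . y A], [E → y . A] }  — shift, reduce
  I8: { [E → y A .] }  — reduce
  I9: { [A → E . c] }  — shift
  I10: { [A → E c .] }  — reduce
  I11: { [S → f g g .] }  — reduce
  I12: { [P → S c .] }  — reduce
  I13: { [P → E y . y] }  — shift
  I14: { [P → E y y .] }  — reduce

I0 contains reduce item [S → .] and shift items [S → . f P], [S → . f g g] — shift-reduce conflict.
I2 contains reduce item [S → .] and shift items [E → . y A], [S → . f P], [S → . f g g], [S → f . g g] — shift-reduce conflict.
I7 contains reduce item [A → .] and shift item [E → . y A] — shift-reduce conflict.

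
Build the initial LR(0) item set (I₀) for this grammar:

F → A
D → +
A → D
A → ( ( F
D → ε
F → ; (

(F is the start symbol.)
{ [A → . ( ( F], [A → . D], [D → . +], [D → .], [F → . ; (], [F → . A], [F' → . F] }

First, augment the grammar with F' → F
I₀ = CLOSURE({ [F' → . F] }):
  [F' → . F] has the dot before F: add [F → . A], [F → . ; (]
  [F → . A] has the dot before A: add [A → . D], [A → . ( ( F]
  [A → . D] has the dot before D: add [D → . +], [D → .]
No further items can be added.

I₀ = { [A → . ( ( F], [A → . D], [D → . +], [D → .], [F → . ; (], [F → . A], [F' → . F] }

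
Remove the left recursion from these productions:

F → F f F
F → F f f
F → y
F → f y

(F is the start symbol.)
F is directly left-recursive. The standard transformation for
  A → A α₁ | ... | A α_m | β₁ | ... | β_n
is
  A  → β₁ A' | ... | β_n A'
  A' → α₁ A' | ... | α_m A' | ε

F → y becomes F → y F'
F → f y becomes F → f y F'
F → F f F becomes F' → f F F'
F → F f f becomes F' → f f F'
Add F' → ε

Resulting grammar:
F → y F'
F → f y F'
F' → f F F'
F' → f f F'
F' → ε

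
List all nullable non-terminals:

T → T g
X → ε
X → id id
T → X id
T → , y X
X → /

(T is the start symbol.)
A non-terminal is nullable if it can derive ε (the empty string): either it has an ε-production, or it has a production whose right-hand side consists entirely of nullable non-terminals.

ε-productions: X → ε
So X is immediately nullable.
No further non-terminal can be added: every production for the remaining non-terminals contains a terminal or a non-nullable non-terminal.
Nullable = { 'X' }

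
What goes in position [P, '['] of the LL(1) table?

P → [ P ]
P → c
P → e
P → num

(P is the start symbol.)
P → [ P ]

To find M[P, '['], we find productions for P where '[' is in the predict set (PREDICT(N → α) = (FIRST(α) \ {ε}) ∪ (FOLLOW(N) if α ⇒* ε)).

P → [ P ]: PREDICT = { '[' }
  '[' is in predict set, so this production goes in M[P, '[']
P → c: PREDICT = { 'c' }
P → e: PREDICT = { 'e' }
P → num: PREDICT = { 'num' }

M[P, '['] = P → [ P ]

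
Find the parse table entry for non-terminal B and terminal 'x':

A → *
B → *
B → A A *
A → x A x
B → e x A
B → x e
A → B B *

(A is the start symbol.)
B → A A *, B → x e

To find M[B, 'x'], we find productions for B where 'x' is in the predict set (PREDICT(N → α) = (FIRST(α) \ {ε}) ∪ (FOLLOW(N) if α ⇒* ε)).

Relevant sets:
  FIRST(A) = { '*', 'e', 'x' }

B → *: PREDICT = { '*' }
B → A A *: PREDICT = { '*', 'e', 'x' }
  'x' is in predict set, so this production goes in M[B, 'x']
B → e x A: PREDICT = { 'e' }
B → x e: PREDICT = { 'x' }
  'x' is in predict set, so this production goes in M[B, 'x']

M[B, 'x'] = B → A A *, B → x e  (a multiply-defined cell — the grammar is not LL(1))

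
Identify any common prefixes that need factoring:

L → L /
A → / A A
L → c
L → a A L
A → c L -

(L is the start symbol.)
No, left-factoring is not needed

Left-factoring is needed when two productions for the same non-terminal
share a common prefix on the right-hand side.

Productions for L:
  L → L /
  L → c
  L → a A L
Productions for A:
  A → / A A
  A → c L -

No common prefixes found.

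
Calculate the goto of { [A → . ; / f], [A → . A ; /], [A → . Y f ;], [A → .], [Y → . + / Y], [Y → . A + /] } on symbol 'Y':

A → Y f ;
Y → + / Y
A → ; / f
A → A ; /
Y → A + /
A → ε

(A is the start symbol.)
{ [A → Y . f ;] }

GOTO(I, 'Y') = CLOSURE({ [A → αX.β] : [A → α.Xβ] ∈ I, X = 'Y' })

Items with dot before 'Y', with the dot advanced:
  [A → . Y f ;] → [A → Y . f ;]
Closure adds nothing (no advanced item has the dot before a non-terminal).

GOTO = { [A → Y . f ;] }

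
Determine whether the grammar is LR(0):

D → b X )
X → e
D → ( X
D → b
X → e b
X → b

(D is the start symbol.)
A grammar is LR(0) if no state in the canonical LR(0) collection has:
  - both a shift item (dot before a terminal) and a complete item (shift-reduce conflict), or
  - two or more complete items (reduce-reduce conflict; the accept item [D' → D .] counts as a complete item here).

Augment with D' → D and build the canonical LR(0) collection (I0 = CLOSURE({[D' → . D]}), then GOTO on every symbol after a dot until no new states appear). It has 10 states:
  I0: { [D → . ( X], [D → . b X )], [D → . b], [D' → . D] }  — shift
  I1: { [D → ( . X], [X → . b], [X → . e b], [X → . e] }  — shift
  I2: { [D' → D .] }  — accept
  I3: { [D → b . X )], [D → b .], [X → . b], [X → . e b], [X → . e] }  — shift, reduce
  I4: { [D → b X . )] }  — shift
  I5: { [X → b .] }  — reduce
  I6: { [X → e . b], [X → e .] }  — shift, reduce
  I7: { [X → e b .] }  — reduce
  I8: { [D → b X ) .] }  — reduce
  I9: { [D → ( X .] }  — reduce

Conflict in state I3:
  Shift-reduce conflict between [D → b .] and [X → . b]
So the grammar is NOT LR(0).

Answer: No. Shift-reduce conflict between [D → b .] and [X → . b]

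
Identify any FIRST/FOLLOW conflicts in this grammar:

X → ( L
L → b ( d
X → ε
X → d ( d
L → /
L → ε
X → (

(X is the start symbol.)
No FIRST/FOLLOW conflicts.

A FIRST/FOLLOW conflict occurs when a non-terminal N has a nullable alternative N → β (β ⇒* ε) and another alternative N → α with FIRST(α) ∩ FOLLOW(N) ≠ ∅: on such a lookahead the parser cannot decide between expanding α and letting N vanish via β.

Nullable non-terminals: L, X.

L: nullable alternative(s) L → ε; FOLLOW(L) = { $ }
  L → b ( d: FIRST \ {ε} = { 'b' } — disjoint from FOLLOW(L)
  L → /: FIRST \ {ε} = { '/' } — disjoint from FOLLOW(L)
  L → ε: FIRST \ {ε} = { } — this is the only nullable alternative, skip

X: nullable alternative(s) X → ε; FOLLOW(X) = { $ }
  X → ( L: FIRST \ {ε} = { '(' } — disjoint from FOLLOW(X)
  X → ε: FIRST \ {ε} = { } — this is the only nullable alternative, skip
  X → d ( d: FIRST \ {ε} = { 'd' } — disjoint from FOLLOW(X)
  X → (: FIRST \ {ε} = { '(' } — disjoint from FOLLOW(X)

No FIRST/FOLLOW conflicts found.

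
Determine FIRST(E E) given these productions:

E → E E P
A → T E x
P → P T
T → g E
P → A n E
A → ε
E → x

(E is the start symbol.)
{ 'x' }

FIRST sets of the non-terminals involved (from the grammar, by fixed-point iteration):
  FIRST(E) = { 'x' }

To compute FIRST(E E), process the symbols left to right:
Symbol E is a non-terminal. Add FIRST(E) \ {ε} = { 'x' }
E is not nullable (ε ∉ FIRST(E)), so stop here.
FIRST(E E) = { 'x' }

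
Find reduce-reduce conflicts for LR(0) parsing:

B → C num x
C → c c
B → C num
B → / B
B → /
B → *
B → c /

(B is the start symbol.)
No reduce-reduce conflicts

Augment with B' → B and build the canonical LR(0) collection (I0 = CLOSURE({[B' → . B]}), then GOTO on every symbol after a dot until no new states appear). It has 11 states:
  I0: { [B → . *], [B → . / B], [B → . /], [B → . C num x], [B → . C num], [B → . c /], [B' → . B], [C → . c c] }  — shift
  I1: { [B → * .] }  — reduce
  I2: { [B → . *], [B → . / B], [B → . /], [B → . C num x], [B → . C num], [B → . c /], [B → / . B], [B → / .], [C → . c c] }  — shift, reduce
  I3: { [B' → B .] }  — accept
  I4: { [B → C . num x], [B → C . num] }  — shift
  I5: { [B → c . /], [C → c . c] }  — shift
  I6: { [B → c / .] }  — reduce
  I7: { [C → c c .] }  — reduce
  I8: { [B → C num . x], [B → C num .] }  — shift, reduce
  I9: { [B → C num x .] }  — reduce
  I10: { [B → / B .] }  — reduce

No state contains more than one complete item.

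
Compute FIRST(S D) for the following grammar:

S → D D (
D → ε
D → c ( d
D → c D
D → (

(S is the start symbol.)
FIRST sets of the non-terminals involved (from the grammar, by fixed-point iteration):
  FIRST(S) = { '(', 'c' }

To compute FIRST(S D), process the symbols left to right:
Symbol S is a non-terminal. Add FIRST(S) \ {ε} = { '(', 'c' }
S is not nullable (ε ∉ FIRST(S)), so stop here.
FIRST(S D) = { '(', 'c' }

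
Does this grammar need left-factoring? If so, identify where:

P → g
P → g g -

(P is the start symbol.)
Yes, P has productions with common prefix 'g'

Left-factoring is needed when two productions for the same non-terminal
share a common prefix on the right-hand side.

Productions for P:
  P → g
  P → g g -

Found common prefix 'g' in productions for P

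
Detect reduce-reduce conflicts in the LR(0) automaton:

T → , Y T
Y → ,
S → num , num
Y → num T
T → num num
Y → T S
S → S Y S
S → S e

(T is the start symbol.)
No reduce-reduce conflicts

A reduce-reduce conflict occurs when an LR(0) state has two complete items [A → α .] and [B → β .] — both call for a reduction, and with no lookahead the parser cannot choose between them.

Augment with T' → T and build the canonical LR(0) collection (I0 = CLOSURE({[T' → . T]}), then GOTO on every symbol after a dot until no new states appear). It has 19 states:
  I0: { [T → . , Y T], [T → . num num], [T' → . T] }  — shift
  I1: { [T → , . Y T], [T → . , Y T], [T → . num num], [Y → . ,], [Y → . T S], [Y → . num T] }  — shift
  I2: { [T' → T .] }  — accept
  I3: { [T → num . num] }  — shift
  I4: { [T → num num .] }  — reduce
  I5: { [T → , . Y T], [T → . , Y T], [T → . num num], [Y → , .], [Y → . ,], [Y → . T S], [Y → . num T] }  — shift, reduce
  I6: { [S → . S Y S], [S → . S e], [S → . num , num], [Y → T . S] }  — shift
  I7: { [T → , Y . T], [T → . , Y T], [T → . num num] }  — shift
  I8: { [T → . , Y T], [T → . num num], [T → num . num], [Y → num . T] }  — shift
  I9: { [Y → num T .] }  — reduce
  I10: { [T → num . num], [T → num num .] }  — shift, reduce
  I11: { [T → , Y T .] }  — reduce
  I12: { [S → S . Y S], [S → S . e], [T → . , Y T], [T → . num num], [Y → . ,], [Y → . T S], [Y → . num T], [Y → T S .] }  — shift, reduce
  I13: { [S → num . , num] }  — shift
  I14: { [S → num , . num] }  — shift
  I15: { [S → num , num .] }  — reduce
  I16: { [S → . S Y S], [S → . S e], [S → . num , num], [S → S Y . S] }  — shift
  I17: { [S → S e .] }  — reduce
  I18: { [S → S . Y S], [S → S . e], [S → S Y S .], [T → . , Y T], [T → . num num], [Y → . ,], [Y → . T S], [Y → . num T] }  — shift, reduce

No state contains more than one complete item.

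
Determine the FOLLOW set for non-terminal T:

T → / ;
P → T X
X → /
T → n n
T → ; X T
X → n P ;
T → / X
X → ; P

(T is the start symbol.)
To compute FOLLOW(T), find every occurrence of T on a right-hand side N → α T β: add FIRST(β) \ {ε}, and if β is empty or nullable also add FOLLOW(N). Iterate to a fixed point.

T is the start symbol, so $ ∈ FOLLOW(T).
In P → T X: T is followed by X, add FIRST(X) \ {ε} = { '/', ';', 'n' }
In T → ; X T: T is at the end; this adds FOLLOW(T) to itself — nothing new

Taking the union: FOLLOW(T) = { $, '/', ';', 'n' }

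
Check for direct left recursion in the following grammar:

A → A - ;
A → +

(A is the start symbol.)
A → A - ;: LEFT RECURSIVE (starts with A)
A → +: starts with '+'

The grammar has direct left recursion on: A.

Answer: Yes, A is left-recursive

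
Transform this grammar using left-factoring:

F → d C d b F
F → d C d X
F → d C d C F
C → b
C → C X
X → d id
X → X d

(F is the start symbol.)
Left-factoring transforms A → αβ₁ | αβ₂ into A → αA' and A' → β₁ | β₂
(α is the longest common prefix among the alternatives). Repeat until
no nonterminal has two alternatives with a common prefix.

Round 1: F has alternatives sharing prefix 'd C d'. Introduce F': F → d C d F'
  Add: F' → b F
  Add: F' → X
  Add: F' → C F

No remaining common prefixes — done.

Resulting grammar:
F → d C d F'
F' → b F
F' → X
F' → C F
C → b
C → C X
X → d id
X → X d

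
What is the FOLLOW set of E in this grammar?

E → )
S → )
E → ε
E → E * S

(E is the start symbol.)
{ $, '*' }

E is the start symbol, so $ ∈ FOLLOW(E).
In E → E * S: E is followed by '*' S, add FIRST('*' S) \ {ε} = { '*' }

Taking the union: FOLLOW(E) = { $, '*' }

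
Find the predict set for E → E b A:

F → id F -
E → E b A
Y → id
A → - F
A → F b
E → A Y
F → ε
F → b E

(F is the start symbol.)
{ '-', 'b', 'id' }

PREDICT(E → E b A) = (FIRST(RHS) \ {ε}) ∪ (FOLLOW(E) if ε ∈ FIRST(RHS), i.e. RHS ⇒* ε)
FIRST(E) = { '-', 'b', 'id' }
FIRST(E b A) = { '-', 'b', 'id' }
ε ∉ FIRST(E b A), so FOLLOW(E) is not added.
PREDICT(E → E b A) = { '-', 'b', 'id' }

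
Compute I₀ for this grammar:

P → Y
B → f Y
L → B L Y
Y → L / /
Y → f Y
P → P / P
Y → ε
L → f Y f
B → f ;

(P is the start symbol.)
First, augment the grammar with P' → P
I₀ = CLOSURE({ [P' → . P] }):
  [P' → . P] has the dot before P: add [P → . Y], [P → . P / P]
  [P → . Y] has the dot before Y: add [Y → . L / /], [Y → . f Y], [Y → .]
  [Y → . L / /] has the dot before L: add [L → . B L Y], [L → . f Y f]
  [L → . B L Y] has the dot before B: add [B → . f Y], [B → . f ;]
No further items can be added.

I₀ = { [B → . f ;], [B → . f Y], [L → . B L Y], [L → . f Y f], [P → . P / P], [P → . Y], [P' → . P], [Y → . L / /], [Y → . f Y], [Y → .] }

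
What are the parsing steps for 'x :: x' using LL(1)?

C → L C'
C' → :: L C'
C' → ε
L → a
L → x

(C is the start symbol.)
LL(1) parsing maintains a stack (initially the start symbol over $) and the input. At each step: if the stack top is a terminal, match it against the current input token; if it is a non-terminal N, replace it with the RHS of M[N, lookahead] (the unique production whose predict set contains the lookahead).

Stack is shown with the top on the left.

Stack      Input     Action
---------------------------
C $        x :: x $  output C → L C'
L C' $     x :: x $  output L → x
x C' $     x :: x $  match 'x'
C' $       :: x $    output C' → :: L C'
:: L C' $  :: x $    match '::'
L C' $     x $       output L → x
x C' $     x $       match 'x'
C' $       $         output C' → ε
$          $         accept

The string is accepted.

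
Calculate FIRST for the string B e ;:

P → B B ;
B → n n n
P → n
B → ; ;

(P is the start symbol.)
{ ';', 'n' }

FIRST sets of the non-terminals involved (from the grammar, by fixed-point iteration):
  FIRST(B) = { ';', 'n' }

To compute FIRST(B e ;), process the symbols left to right:
Symbol B is a non-terminal. Add FIRST(B) \ {ε} = { ';', 'n' }
B is not nullable (ε ∉ FIRST(B)), so stop here.
FIRST(B e ;) = { ';', 'n' }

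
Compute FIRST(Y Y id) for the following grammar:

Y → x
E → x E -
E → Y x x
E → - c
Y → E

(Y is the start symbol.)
FIRST sets of the non-terminals involved (from the grammar, by fixed-point iteration):
  FIRST(Y) = { '-', 'x' }

To compute FIRST(Y Y id), process the symbols left to right:
Symbol Y is a non-terminal. Add FIRST(Y) \ {ε} = { '-', 'x' }
Y is not nullable (ε ∉ FIRST(Y)), so stop here.
FIRST(Y Y id) = { '-', 'x' }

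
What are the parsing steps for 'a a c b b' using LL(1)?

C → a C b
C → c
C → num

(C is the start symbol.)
LL(1) parsing maintains a stack (initially the start symbol over $) and the input. At each step: if the stack top is a terminal, match it against the current input token; if it is a non-terminal N, replace it with the RHS of M[N, lookahead] (the unique production whose predict set contains the lookahead).

Stack is shown with the top on the left.

Stack      Input        Action
------------------------------
C $        a a c b b $  output C → a C b
a C b $    a a c b b $  match 'a'
C b $      a c b b $    output C → a C b
a C b b $  a c b b $    match 'a'
C b b $    c b b $      output C → c
c b b $    c b b $      match 'c'
b b $      b b $        match 'b'
b $        b $          match 'b'
$          $            accept

The string is accepted.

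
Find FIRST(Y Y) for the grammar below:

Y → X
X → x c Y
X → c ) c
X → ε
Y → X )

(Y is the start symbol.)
{ ')', 'c', 'x', ε }

FIRST sets of the non-terminals involved (from the grammar, by fixed-point iteration):
  FIRST(Y) = { ')', 'c', 'x', ε }

To compute FIRST(Y Y), process the symbols left to right:
Symbol Y is a non-terminal. Add FIRST(Y) \ {ε} = { ')', 'c', 'x' }
Y is nullable (ε ∈ FIRST(Y)), continue to the next symbol.
Symbol Y is a non-terminal. Add FIRST(Y) \ {ε} = { ')', 'c', 'x' }
Y is nullable (ε ∈ FIRST(Y)), continue to the next symbol.
All symbols are nullable, so ε is in the result.
FIRST(Y Y) = { ')', 'c', 'x', ε }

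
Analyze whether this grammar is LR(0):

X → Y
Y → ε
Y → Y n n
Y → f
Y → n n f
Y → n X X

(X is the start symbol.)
A grammar is LR(0) if no state in the canonical LR(0) collection has:
  - both a shift item (dot before a terminal) and a complete item (shift-reduce conflict), or
  - two or more complete items (reduce-reduce conflict; the accept item [X' → X .] counts as a complete item here).

Augment with X' → X and build the canonical LR(0) collection (I0 = CLOSURE({[X' → . X]}), then GOTO on every symbol after a dot until no new states appear). It has 11 states:
  I0: { [X → . Y], [X' → . X], [Y → . Y n n], [Y → . f], [Y → . n X X], [Y → . n n f], [Y → .] }  — shift, reduce
  I1: { [X' → X .] }  — accept
  I2: { [X → Y .], [Y → Y . n n] }  — shift, reduce
  I3: { [Y → f .] }  — reduce
  I4: { [X → . Y], [Y → . Y n n], [Y → . f], [Y → . n X X], [Y → . n n f], [Y → .], [Y → n . X X], [Y → n . n f] }  — shift, reduce
  I5: { [X → . Y], [Y → . Y n n], [Y → . f], [Y → . n X X], [Y → . n n f], [Y → .], [Y → n X . X] }  — shift, reduce
  I6: { [X → . Y], [Y → . Y n n], [Y → . f], [Y → . n X X], [Y → . n n f], [Y → .], [Y → n . X X], [Y → n . n f], [Y → n n . f] }  — shift, reduce
  I7: { [Y → f .], [Y → n n f .] }  — 2 reduces
  I8: { [Y → n X X .] }  — reduce
  I9: { [Y → Y n . n] }  — shift
  I10: { [Y → Y n n .] }  — reduce

Conflict in state I0:
  Shift-reduce conflict between [Y → .] and [Y → . f]
So the grammar is NOT LR(0).

Answer: No. Shift-reduce conflict between [Y → .] and [Y → . f]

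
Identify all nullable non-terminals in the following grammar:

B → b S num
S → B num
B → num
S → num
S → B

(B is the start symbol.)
There are no ε-productions, so no non-terminal can derive ε.
No non-terminals are nullable.

Answer: None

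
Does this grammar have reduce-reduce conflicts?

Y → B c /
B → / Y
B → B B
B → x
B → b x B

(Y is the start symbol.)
A reduce-reduce conflict occurs when an LR(0) state has two complete items [A → α .] and [B → β .] — both call for a reduction, and with no lookahead the parser cannot choose between them.

Augment with Y' → Y and build the canonical LR(0) collection (I0 = CLOSURE({[Y' → . Y]}), then GOTO on every symbol after a dot until no new states appear). It has 12 states:
  I0: { [B → . / Y], [B → . B B], [B → . b x B], [B → . x], [Y → . B c /], [Y' → . Y] }  — shift
  I1: { [B → . / Y], [B → . B B], [B → . b x B], [B → . x], [B → / . Y], [Y → . B c /] }  — shift
  I2: { [B → . / Y], [B → . B B], [B → . b x B], [B → . x], [B → B . B], [Y → B . c /] }  — shift
  I3: { [Y' → Y .] }  — accept
  I4: { [B → b . x B] }  — shift
  I5: { [B → x .] }  — reduce
  I6: { [B → . / Y], [B → . B B], [B → . b x B], [B → . x], [B → b x . B] }  — shift
  I7: { [B → . / Y], [B → . B B], [B → . b x B], [B → . x], [B → B . B], [B → b x B .] }  — shift, reduce
  I8: { [B → . / Y], [B → . B B], [B → . b x B], [B → . x], [B → B . B], [B → B B .] }  — shift, reduce
  I9: { [Y → B c . /] }  — shift
  I10: { [Y → B c / .] }  — reduce
  I11: { [B → / Y .] }  — reduce

No state contains more than one complete item.

Answer: No reduce-reduce conflicts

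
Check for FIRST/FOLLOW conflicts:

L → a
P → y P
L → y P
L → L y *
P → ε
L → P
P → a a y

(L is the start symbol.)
Yes. L → y P with FOLLOW(L) on { 'y' }; L → L y '*' with FOLLOW(L) on { 'y' }; P → y P with FOLLOW(P) on { 'y' }

A FIRST/FOLLOW conflict occurs when a non-terminal N has a nullable alternative N → β (β ⇒* ε) and another alternative N → α with FIRST(α) ∩ FOLLOW(N) ≠ ∅: on such a lookahead the parser cannot decide between expanding α and letting N vanish via β.

Nullable non-terminals: L, P.
FIRST sets used below: FIRST(L) = { 'a', 'y', ε }, FIRST(P) = { 'a', 'y', ε }

L: nullable alternative(s) L → P; FOLLOW(L) = { $, 'y' }
  L → a: FIRST \ {ε} = { 'a' } — disjoint from FOLLOW(L)
  L → y P: FIRST \ {ε} = { 'y' } — overlaps FOLLOW(L) on { 'y' }: CONFLICT
  L → L y *: FIRST \ {ε} = { 'a', 'y' } — overlaps FOLLOW(L) on { 'y' }: CONFLICT
  L → P: FIRST \ {ε} = { 'a', 'y' } — this is the only nullable alternative, skip

P: nullable alternative(s) P → ε; FOLLOW(P) = { $, 'y' }
  P → y P: FIRST \ {ε} = { 'y' } — overlaps FOLLOW(P) on { 'y' }: CONFLICT
  P → ε: FIRST \ {ε} = { } — this is the only nullable alternative, skip
  P → a a y: FIRST \ {ε} = { 'a' } — disjoint from FOLLOW(P)

So the grammar has 3 FIRST/FOLLOW conflicts (marked CONFLICT above).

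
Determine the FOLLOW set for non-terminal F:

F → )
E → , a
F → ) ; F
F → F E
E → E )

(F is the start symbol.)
{ $, ',' }

To compute FOLLOW(F), find every occurrence of F on a right-hand side N → α F β: add FIRST(β) \ {ε}, and if β is empty or nullable also add FOLLOW(N). Iterate to a fixed point.

F is the start symbol, so $ ∈ FOLLOW(F).
In F → ) ; F: F is at the end; this adds FOLLOW(F) to itself — nothing new
In F → F E: F is followed by E, add FIRST(E) \ {ε} = { ',' }

Taking the union: FOLLOW(F) = { $, ',' }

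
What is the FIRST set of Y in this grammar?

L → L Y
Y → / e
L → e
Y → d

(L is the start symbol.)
{ '/', 'd' }

To compute FIRST(Y), examine every production with Y on the left-hand side, reading each right-hand side left to right until a non-nullable symbol is reached.

From Y → / e:
  - '/' is a terminal: add '/' and stop
From Y → d:
  - d is a terminal: add 'd' and stop

Collecting: FIRST(Y) = { '/', 'd' }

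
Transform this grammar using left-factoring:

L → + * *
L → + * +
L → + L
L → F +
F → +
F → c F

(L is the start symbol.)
Left-factoring transforms A → αβ₁ | αβ₂ into A → αA' and A' → β₁ | β₂
(α is the longest common prefix among the alternatives). Repeat until
no nonterminal has two alternatives with a common prefix.

Round 1: L has alternatives sharing prefix '+'. Introduce L': L → + L'
  Add: L' → * *
  Add: L' → * +
  Add: L' → L

Round 2: L' has alternatives sharing prefix '*'. Introduce L'': L' → * L''
  Add: L'' → *
  Add: L'' → +

No remaining common prefixes — done.

Resulting grammar:
L → + L'
L' → * L''
L'' → *
L'' → +
L' → L
L → F +
F → +
F → c F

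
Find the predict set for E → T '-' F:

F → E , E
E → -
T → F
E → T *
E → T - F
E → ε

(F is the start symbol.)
{ ',', '-' }

PREDICT(E → T '-' F) = (FIRST(RHS) \ {ε}) ∪ (FOLLOW(E) if ε ∈ FIRST(RHS), i.e. RHS ⇒* ε)
FIRST(T) = { ',', '-' }
FIRST(T '-' F) = { ',', '-' }
ε ∉ FIRST(T '-' F), so FOLLOW(E) is not added.
PREDICT(E → T '-' F) = { ',', '-' }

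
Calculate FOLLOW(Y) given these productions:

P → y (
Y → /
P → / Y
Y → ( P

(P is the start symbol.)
{ $ }

In P → / Y: Y is at the end, add FOLLOW(P)

The FOLLOW sets referred to above (computed the same way, to a fixed point):
  FOLLOW(P) = { $ }

Taking the union: FOLLOW(Y) = { $ }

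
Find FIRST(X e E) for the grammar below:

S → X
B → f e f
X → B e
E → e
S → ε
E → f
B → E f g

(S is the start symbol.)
FIRST sets of the non-terminals involved (from the grammar, by fixed-point iteration):
  FIRST(X) = { 'e', 'f' }

To compute FIRST(X e E), process the symbols left to right:
Symbol X is a non-terminal. Add FIRST(X) \ {ε} = { 'e', 'f' }
X is not nullable (ε ∉ FIRST(X)), so stop here.
FIRST(X e E) = { 'e', 'f' }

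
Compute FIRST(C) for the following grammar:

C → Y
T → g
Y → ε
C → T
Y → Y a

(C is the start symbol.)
To compute FIRST(C), examine every production with C on the left-hand side, reading each right-hand side left to right until a non-nullable symbol is reached.

FIRST sets of the other non-terminals involved (by the same procedure, iterated to a fixed point):
  FIRST(Y) = { 'a', ε }
  FIRST(T) = { 'g' }

From C → Y:
  - Y is a non-terminal: add FIRST(Y) \ {ε} = { 'a' }
    Y is nullable and nothing follows, so the whole right-hand side can vanish: ε ∈ FIRST(C)
From C → T:
  - T is a non-terminal: add FIRST(T) \ {ε} = { 'g' }
    T is not nullable, so stop

Collecting: FIRST(C) = { 'a', 'g', ε }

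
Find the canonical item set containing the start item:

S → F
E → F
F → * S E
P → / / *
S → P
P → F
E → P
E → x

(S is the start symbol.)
{ [F → . * S E], [P → . / / *], [P → . F], [S → . F], [S → . P], [S' → . S] }

First, augment the grammar with S' → S
I₀ = CLOSURE({ [S' → . S] }):
  [S' → . S] has the dot before S: add [S → . F], [S → . P]
  [S → . F] has the dot before F: add [F → . * S E]
  [S → . P] has the dot before P: add [P → . / / *], [P → . F]
No further items can be added.

I₀ = { [F → . * S E], [P → . / / *], [P → . F], [S → . F], [S → . P], [S' → . S] }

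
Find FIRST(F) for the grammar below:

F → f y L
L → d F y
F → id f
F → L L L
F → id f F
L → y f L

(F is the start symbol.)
To compute FIRST(F), examine every production with F on the left-hand side, reading each right-hand side left to right until a non-nullable symbol is reached.

FIRST sets of the other non-terminals involved (by the same procedure, iterated to a fixed point):
  FIRST(L) = { 'd', 'y' }

From F → f y L:
  - f is a terminal: add 'f' and stop
From F → id f:
  - id is a terminal: add 'id' and stop
From F → L L L:
  - L is a non-terminal: add FIRST(L) \ {ε} = { 'd', 'y' }
    L is not nullable, so stop
From F → id f F:
  - id is a terminal: add 'id' and stop

Collecting: FIRST(F) = { 'd', 'f', 'id', 'y' }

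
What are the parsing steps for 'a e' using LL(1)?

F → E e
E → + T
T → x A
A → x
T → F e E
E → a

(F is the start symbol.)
LL(1) parsing maintains a stack (initially the start symbol over $) and the input. At each step: if the stack top is a terminal, match it against the current input token; if it is a non-terminal N, replace it with the RHS of M[N, lookahead] (the unique production whose predict set contains the lookahead).

Stack is shown with the top on the left.

Stack  Input  Action
--------------------
F $    a e $  output F → E e
E e $  a e $  output E → a
a e $  a e $  match 'a'
e $    e $    match 'e'
$      $      accept

The string is accepted.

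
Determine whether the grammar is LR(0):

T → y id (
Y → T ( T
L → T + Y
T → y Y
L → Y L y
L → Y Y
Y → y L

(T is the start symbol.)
Augment with T' → T and build the canonical LR(0) collection (I0 = CLOSURE({[T' → . T]}), then GOTO on every symbol after a dot until no new states appear). It has 18 states:
  I0: { [T → . y Y], [T → . y id (], [T' → . T] }  — shift
  I1: { [T' → T .] }  — accept
  I2: { [T → . y Y], [T → . y id (], [T → y . Y], [T → y . id (], [Y → . T ( T], [Y → . y L] }  — shift
  I3: { [Y → T . ( T] }  — shift
  I4: { [T → y Y .] }  — reduce
  I5: { [T → y id . (] }  — shift
  I6: { [L → . T + Y], [L → . Y L y], [L → . Y Y], [T → . y Y], [T → . y id (], [T → y . Y], [T → y . id (], [Y → . T ( T], [Y → . y L], [Y → y . L] }  — shift
  I7: { [Y → y L .] }  — reduce
  I8: { [L → T . + Y], [Y → T . ( T] }  — shift
  I9: { [L → . T + Y], [L → . Y L y], [L → . Y Y], [L → Y . L y], [L → Y . Y], [T → . y Y], [T → . y id (], [T → y Y .], [Y → . T ( T], [Y → . y L] }  — shift, reduce
  I10: { [L → Y L . y] }  — shift
  I11: { [L → . T + Y], [L → . Y L y], [L → . Y Y], [L → Y . L y], [L → Y . Y], [L → Y Y .], [T → . y Y], [T → . y id (], [Y → . T ( T], [Y → . y L] }  — shift, reduce
  I12: { [L → Y L y .] }  — reduce
  I13: { [T → . y Y], [T → . y id (], [Y → T ( . T] }  — shift
  I14: { [L → T + . Y], [T → . y Y], [T → . y id (], [Y → . T ( T], [Y → . y L] }  — shift
  I15: { [L → T + Y .] }  — reduce
  I16: { [Y → T ( T .] }  — reduce
  I17: { [T → y id ( .] }  — reduce

Conflict in state I9:
  Shift-reduce conflict between [T → y Y .] and [T → . y Y]
So the grammar is NOT LR(0).

Answer: No. Shift-reduce conflict between [T → y Y .] and [T → . y Y]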